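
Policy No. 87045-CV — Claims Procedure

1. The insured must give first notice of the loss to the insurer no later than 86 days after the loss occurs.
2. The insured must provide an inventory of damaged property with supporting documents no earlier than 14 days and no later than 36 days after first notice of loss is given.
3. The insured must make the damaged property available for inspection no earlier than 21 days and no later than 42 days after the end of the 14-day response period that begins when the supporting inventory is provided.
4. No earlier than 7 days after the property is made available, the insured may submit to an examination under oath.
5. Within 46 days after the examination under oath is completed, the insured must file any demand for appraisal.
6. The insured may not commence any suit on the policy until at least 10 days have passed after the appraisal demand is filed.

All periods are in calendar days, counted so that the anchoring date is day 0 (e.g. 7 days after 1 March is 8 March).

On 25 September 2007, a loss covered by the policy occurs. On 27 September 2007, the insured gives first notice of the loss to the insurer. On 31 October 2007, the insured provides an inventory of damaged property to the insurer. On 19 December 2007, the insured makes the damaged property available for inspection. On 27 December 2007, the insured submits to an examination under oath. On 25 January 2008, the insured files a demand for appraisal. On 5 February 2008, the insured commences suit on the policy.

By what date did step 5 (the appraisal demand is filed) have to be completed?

Step 5 runs from 27 December 2007, when the examination under oath is completed. 46 days after 27 December 2007 is 11 February 2008.

11 February 2008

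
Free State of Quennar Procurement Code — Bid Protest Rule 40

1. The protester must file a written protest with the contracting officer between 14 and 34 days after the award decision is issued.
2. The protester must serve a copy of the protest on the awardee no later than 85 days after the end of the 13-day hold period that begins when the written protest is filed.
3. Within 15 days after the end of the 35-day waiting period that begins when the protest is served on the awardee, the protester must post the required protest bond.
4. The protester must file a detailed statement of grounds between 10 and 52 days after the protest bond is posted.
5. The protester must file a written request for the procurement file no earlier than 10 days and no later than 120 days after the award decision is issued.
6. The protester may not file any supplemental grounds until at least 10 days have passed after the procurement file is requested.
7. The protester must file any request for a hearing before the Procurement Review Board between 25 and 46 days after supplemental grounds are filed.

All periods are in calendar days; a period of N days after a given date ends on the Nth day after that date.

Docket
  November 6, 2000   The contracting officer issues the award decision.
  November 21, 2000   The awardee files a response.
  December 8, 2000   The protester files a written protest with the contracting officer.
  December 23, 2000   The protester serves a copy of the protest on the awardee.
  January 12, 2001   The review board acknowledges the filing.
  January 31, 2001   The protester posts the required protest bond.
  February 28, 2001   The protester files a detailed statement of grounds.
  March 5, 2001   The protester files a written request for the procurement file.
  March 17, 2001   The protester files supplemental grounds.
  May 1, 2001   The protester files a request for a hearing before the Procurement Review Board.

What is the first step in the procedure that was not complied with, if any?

None — every step was satisfied

Step 1 — 14 and 34 days from November 6, 2000 (when the award decision is issued) are November 20, 2000 and December 10, 2000 respectively; done December 8, 2000 — within the window.
Step 2 — counting 85 days from December 21, 2000 (end of the 13-day hold period, which began when the written protest is filed on December 8, 2000) gives a deadline of March 16, 2001; December 23, 2000 is within that limit.
Step 3 — counting 15 days from January 27, 2001 (end of the 35-day waiting period, which began when the protest is served on the awardee on December 23, 2000) gives a deadline of February 11, 2001; January 31, 2001 is within that limit.
Step 4 — 10 and 52 days from January 31, 2001 (when the protest bond is posted) are February 10, 2001 and March 24, 2001 respectively; done February 28, 2001, which is between those dates.
Step 5 — 10 and 120 days from November 6, 2000 (when the award decision is issued) are November 16, 2000 and March 6, 2001 respectively; done March 5, 2001 — within the window.
Step 6 — must wait 10 days from March 5, 2001 (when the procurement file is requested), so not before March 15, 2001; done March 17, 2001 — permitted.
Step 7 — 25 and 46 days from March 17, 2001 (when supplemental grounds are filed) are April 11, 2001 and May 2, 2001 respectively; done May 1, 2001, which is between those dates.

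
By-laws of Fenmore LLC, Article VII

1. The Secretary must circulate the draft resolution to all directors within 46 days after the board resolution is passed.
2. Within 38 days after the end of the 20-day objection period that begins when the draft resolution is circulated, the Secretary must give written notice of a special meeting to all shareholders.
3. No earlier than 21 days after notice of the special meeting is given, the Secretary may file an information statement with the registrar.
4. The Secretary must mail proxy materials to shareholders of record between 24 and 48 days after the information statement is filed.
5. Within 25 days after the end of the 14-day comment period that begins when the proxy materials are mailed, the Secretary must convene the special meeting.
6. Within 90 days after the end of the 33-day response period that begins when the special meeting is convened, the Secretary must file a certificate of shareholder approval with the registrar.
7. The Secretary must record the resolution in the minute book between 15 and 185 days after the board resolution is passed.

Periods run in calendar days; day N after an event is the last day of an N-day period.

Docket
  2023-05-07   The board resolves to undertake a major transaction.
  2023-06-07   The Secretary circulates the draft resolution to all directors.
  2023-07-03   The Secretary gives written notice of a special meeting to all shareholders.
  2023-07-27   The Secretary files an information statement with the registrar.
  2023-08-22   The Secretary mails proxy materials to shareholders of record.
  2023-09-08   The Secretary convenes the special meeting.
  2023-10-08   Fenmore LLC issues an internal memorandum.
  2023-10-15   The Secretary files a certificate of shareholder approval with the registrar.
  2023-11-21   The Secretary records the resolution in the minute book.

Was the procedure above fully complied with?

No

(1) due by 2023-05-07 + 46 days = 2023-06-22; completed 2023-06-07, before the deadline.
(2) due by 2023-06-27 + 38 days = 2023-08-04; done 2023-07-03 — timely.
(3) permitted from 2023-07-03 + 21 days = 2023-07-24 onward; 2023-07-27 is on or after that date.
(4) the permitted window runs from 2023-07-27 + 24 = 2023-08-20 to 2023-07-27 + 48 = 2023-09-13; 2023-08-22 falls inside that range.
(5) due by 2023-09-05 + 25 days = 2023-09-30; completed 2023-09-08, before the deadline.
(6) due by 2023-10-11 + 90 days = 2024-01-09; 2023-10-15 is within that limit.
(7) the permitted window runs from 2023-05-07 + 15 = 2023-05-22 to 2023-05-07 + 185 = 2023-11-08; 2023-11-21 is 13 days past the end of the window.
The procedure was therefore not followed at step 7.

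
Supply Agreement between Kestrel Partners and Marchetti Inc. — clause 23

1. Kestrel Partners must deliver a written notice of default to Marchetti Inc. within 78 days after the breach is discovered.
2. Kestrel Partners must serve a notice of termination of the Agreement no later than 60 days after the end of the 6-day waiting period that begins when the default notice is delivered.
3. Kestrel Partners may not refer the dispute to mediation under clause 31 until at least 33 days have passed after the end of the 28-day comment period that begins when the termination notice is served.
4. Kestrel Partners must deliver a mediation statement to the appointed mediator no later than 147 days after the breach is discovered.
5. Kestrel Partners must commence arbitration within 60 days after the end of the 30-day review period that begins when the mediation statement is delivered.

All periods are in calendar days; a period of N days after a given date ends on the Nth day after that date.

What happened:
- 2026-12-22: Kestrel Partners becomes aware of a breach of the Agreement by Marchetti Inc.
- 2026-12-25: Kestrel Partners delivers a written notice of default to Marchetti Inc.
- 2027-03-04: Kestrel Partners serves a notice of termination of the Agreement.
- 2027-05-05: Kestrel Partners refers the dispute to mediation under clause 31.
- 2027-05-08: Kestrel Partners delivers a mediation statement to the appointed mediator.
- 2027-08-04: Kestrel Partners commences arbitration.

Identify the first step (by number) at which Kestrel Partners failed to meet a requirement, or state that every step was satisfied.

Step 1 — counting 78 days from 2026-12-22 (when the breach is discovered) gives a deadline of 2027-03-10; 2026-12-25 is within that limit.
Step 2 — counting 60 days from 2026-12-31 (end of the 6-day waiting period, which began when the default notice is delivered on 2026-12-25) gives a deadline of 2027-03-01; done 2027-03-04 — 3 days late.

Step 2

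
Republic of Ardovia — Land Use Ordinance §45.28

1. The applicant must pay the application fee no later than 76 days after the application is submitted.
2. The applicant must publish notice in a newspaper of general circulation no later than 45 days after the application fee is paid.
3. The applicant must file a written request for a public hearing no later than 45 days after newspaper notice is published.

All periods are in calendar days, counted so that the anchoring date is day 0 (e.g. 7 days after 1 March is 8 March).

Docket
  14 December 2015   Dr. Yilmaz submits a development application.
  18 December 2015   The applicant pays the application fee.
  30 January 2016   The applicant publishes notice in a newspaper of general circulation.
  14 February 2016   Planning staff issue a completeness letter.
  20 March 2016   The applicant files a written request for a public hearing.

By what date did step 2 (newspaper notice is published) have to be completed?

Step 2 runs from 18 December 2015, when the application fee is paid. 45 days after 18 December 2015 is 1 February 2016.

1 February 2016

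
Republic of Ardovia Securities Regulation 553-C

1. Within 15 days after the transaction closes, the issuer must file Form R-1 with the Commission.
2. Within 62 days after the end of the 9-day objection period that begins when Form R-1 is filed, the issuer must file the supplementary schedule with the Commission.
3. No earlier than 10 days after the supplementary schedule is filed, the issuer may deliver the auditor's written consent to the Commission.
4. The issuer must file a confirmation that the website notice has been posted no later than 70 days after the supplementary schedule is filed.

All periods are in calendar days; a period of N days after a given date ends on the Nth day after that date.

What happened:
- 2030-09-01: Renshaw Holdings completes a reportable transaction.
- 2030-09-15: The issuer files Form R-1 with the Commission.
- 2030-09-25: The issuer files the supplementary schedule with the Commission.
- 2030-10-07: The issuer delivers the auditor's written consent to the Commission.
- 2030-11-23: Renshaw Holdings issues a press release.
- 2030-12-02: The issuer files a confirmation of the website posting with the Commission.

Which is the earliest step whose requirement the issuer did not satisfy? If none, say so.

None — every step was satisfied

Step 1 — counting 15 days from 2030-09-01 (when the transaction closes) gives a deadline of 2030-09-16; completed 2030-09-15, before the deadline.
Step 2 — counting 62 days from 2030-09-24 (end of the 9-day objection period, which began when Form R-1 is filed on 2030-09-15) gives a deadline of 2030-11-25; 2030-09-25 is within that limit.
Step 3 — must wait 10 days from 2030-09-25 (when the supplementary schedule is filed), so not before 2030-10-05; done 2030-10-07, after the minimum wait.
Step 4 — counting 70 days from 2030-09-25 (when the supplementary schedule is filed) gives a deadline of 2030-12-04; done 2030-12-02 — timely.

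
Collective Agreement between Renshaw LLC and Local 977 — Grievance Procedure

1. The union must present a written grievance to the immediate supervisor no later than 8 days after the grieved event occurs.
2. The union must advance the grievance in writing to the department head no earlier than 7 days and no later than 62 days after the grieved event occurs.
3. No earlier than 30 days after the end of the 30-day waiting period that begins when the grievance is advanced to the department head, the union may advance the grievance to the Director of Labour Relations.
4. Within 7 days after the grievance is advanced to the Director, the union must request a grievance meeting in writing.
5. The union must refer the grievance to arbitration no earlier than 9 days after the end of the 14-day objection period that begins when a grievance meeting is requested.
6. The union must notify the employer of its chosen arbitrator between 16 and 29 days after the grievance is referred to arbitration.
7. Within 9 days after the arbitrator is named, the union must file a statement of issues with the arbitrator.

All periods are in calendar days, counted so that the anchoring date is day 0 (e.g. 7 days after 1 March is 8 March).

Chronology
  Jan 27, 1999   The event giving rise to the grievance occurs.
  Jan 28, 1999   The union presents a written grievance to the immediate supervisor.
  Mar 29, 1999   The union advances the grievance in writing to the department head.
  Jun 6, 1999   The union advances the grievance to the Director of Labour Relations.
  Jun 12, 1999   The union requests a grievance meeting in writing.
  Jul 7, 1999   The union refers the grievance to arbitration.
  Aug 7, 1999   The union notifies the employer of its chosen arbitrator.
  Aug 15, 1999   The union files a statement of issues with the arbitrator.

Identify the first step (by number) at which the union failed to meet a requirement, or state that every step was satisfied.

Step 1: 8 days after Jan 27, 1999 (when the grieved event occurs) is Feb 4, 1999; done Jan 28, 1999 — timely.
Step 2: the window is 7–62 days after Jan 27, 1999 (when the grieved event occurs), so Feb 3, 1999 through Mar 30, 1999; done Mar 29, 1999, which is between those dates.
Step 3: the earliest permitted date is 30 days after Apr 28, 1999 (end of the 30-day waiting period, which began when the grievance is advanced to the department head on Mar 29, 1999), i.e. May 28, 1999; done Jun 6, 1999, after the minimum wait.
Step 4: 7 days after Jun 6, 1999 (when the grievance is advanced to the Director) is Jun 13, 1999; Jun 12, 1999 is within that limit.
Step 5: the earliest permitted date is 9 days after Jun 26, 1999 (end of the 14-day objection period, which began when a grievance meeting is requested on Jun 12, 1999), i.e. Jul 5, 1999; done Jul 7, 1999 — permitted.
Step 6: the window is 16–29 days after Jul 7, 1999 (when the grievance is referred to arbitration), so Jul 23, 1999 through Aug 5, 1999; Aug 7, 1999 is 2 days past the end of the window.
Later steps need not be reached.

Step 6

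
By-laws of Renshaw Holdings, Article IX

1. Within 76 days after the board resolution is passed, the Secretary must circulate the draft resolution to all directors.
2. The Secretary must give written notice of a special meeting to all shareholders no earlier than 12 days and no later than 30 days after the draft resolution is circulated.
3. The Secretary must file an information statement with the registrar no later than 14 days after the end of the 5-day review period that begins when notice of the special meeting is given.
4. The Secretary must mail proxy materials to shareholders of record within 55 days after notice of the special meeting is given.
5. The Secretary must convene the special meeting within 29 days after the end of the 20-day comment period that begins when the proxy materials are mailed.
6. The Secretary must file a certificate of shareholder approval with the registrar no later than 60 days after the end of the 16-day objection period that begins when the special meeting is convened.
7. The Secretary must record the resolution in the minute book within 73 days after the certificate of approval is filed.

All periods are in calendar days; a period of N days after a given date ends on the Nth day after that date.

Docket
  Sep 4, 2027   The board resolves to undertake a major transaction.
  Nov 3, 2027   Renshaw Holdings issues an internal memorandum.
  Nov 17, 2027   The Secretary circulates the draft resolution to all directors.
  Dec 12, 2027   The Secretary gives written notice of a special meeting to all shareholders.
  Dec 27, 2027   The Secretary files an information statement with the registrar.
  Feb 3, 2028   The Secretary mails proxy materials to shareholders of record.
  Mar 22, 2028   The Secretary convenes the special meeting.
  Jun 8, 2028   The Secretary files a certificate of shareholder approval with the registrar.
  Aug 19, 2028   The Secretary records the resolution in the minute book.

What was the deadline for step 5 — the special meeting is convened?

Mar 23, 2028

The proxy materials are mailed on Feb 3, 2028; the 20-day comment period therefore ends Feb 23, 2028, and step 5 runs from that date. 29 days after Feb 23, 2028 is Mar 23, 2028.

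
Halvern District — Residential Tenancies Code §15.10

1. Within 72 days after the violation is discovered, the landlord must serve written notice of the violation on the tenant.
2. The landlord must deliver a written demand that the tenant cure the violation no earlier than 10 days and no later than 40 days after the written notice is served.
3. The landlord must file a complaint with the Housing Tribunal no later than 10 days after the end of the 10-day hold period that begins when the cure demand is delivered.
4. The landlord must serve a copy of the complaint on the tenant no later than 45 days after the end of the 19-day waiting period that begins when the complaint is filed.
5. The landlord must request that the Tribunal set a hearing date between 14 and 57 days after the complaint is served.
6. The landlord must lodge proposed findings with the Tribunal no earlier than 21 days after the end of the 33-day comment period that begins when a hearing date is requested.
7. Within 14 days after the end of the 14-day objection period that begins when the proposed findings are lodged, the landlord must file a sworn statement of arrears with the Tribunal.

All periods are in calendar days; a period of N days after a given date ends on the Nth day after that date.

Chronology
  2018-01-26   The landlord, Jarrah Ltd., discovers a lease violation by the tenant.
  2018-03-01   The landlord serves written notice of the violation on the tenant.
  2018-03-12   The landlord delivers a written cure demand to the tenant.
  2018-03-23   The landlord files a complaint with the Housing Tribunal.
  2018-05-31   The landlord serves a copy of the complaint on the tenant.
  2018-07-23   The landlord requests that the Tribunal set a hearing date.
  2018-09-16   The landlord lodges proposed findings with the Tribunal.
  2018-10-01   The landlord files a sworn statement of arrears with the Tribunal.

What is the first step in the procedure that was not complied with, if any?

Step 1: 72 days after 2018-01-26 (when the violation is discovered) is 2018-04-08; completed 2018-03-01, before the deadline.
Step 2: the window is 10–40 days after 2018-03-01 (when the written notice is served), so 2018-03-11 through 2018-04-10; 2018-03-12 falls inside that range.
Step 3: 10 days after 2018-03-22 (end of the 10-day hold period, which began when the cure demand is delivered on 2018-03-12) is 2018-04-01; completed 2018-03-23, before the deadline.
Step 4: 45 days after 2018-04-11 (end of the 19-day waiting period, which began when the complaint is filed on 2018-03-23) is 2018-05-26; done 2018-05-31 — 5 days late.

Step 4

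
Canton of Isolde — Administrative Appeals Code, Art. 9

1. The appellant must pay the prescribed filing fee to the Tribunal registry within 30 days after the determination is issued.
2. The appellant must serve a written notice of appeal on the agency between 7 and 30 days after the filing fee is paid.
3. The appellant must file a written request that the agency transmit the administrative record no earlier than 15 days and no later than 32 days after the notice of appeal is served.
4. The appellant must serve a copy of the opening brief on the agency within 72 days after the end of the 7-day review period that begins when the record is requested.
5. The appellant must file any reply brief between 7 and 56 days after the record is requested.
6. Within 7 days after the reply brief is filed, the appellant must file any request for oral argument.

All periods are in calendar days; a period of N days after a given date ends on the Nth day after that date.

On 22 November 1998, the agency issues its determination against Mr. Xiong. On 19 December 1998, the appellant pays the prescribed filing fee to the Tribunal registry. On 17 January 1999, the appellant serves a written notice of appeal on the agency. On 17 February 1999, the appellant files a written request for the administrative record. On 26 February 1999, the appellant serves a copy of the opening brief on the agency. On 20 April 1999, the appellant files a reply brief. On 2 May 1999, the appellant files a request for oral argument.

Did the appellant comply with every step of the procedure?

Step 1 — counting 30 days from 22 November 1998 (when the determination is issued) gives a deadline of 22 December 1998; completed 19 December 1998, before the deadline.
Step 2 — 7 and 30 days from 19 December 1998 (when the filing fee is paid) are 26 December 1998 and 18 January 1999 respectively; done 17 January 1999, which is between those dates.
Step 3 — 15 and 32 days from 17 January 1999 (when the notice of appeal is served) are 1 February 1999 and 18 February 1999 respectively; 17 February 1999 falls inside that range.
Step 4 — counting 72 days from 24 February 1999 (end of the 7-day review period, which began when the record is requested on 17 February 1999) gives a deadline of 7 May 1999; done 26 February 1999 — timely.
Step 5 — 7 and 56 days from 17 February 1999 (when the record is requested) are 24 February 1999 and 14 April 1999 respectively; done 20 April 1999 — 6 days after the window closed.

No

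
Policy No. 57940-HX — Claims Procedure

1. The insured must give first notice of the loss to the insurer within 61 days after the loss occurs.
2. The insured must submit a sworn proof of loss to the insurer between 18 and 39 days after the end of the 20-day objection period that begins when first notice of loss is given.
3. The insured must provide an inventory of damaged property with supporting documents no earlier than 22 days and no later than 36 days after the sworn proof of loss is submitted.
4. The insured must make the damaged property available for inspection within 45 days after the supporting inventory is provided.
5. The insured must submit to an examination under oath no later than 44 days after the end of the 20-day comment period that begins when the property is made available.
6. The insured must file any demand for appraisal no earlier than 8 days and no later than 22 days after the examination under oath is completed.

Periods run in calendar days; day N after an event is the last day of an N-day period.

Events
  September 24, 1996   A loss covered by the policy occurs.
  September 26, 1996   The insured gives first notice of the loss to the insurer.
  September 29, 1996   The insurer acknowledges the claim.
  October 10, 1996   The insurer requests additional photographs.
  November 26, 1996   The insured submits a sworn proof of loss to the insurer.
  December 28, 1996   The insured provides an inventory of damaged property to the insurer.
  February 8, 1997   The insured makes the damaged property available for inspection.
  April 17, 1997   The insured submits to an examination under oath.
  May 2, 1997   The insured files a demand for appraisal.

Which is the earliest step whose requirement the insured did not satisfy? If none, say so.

Step 2

Step 1: 61 days after September 24, 1996 (when the loss occurs) is November 24, 1996; done September 26, 1996 — timely.
Step 2: the window is 18–39 days after October 16, 1996 (end of the 20-day objection period, which began when first notice of loss is given on September 26, 1996), so November 3, 1996 through November 24, 1996; done November 26, 1996 — 2 days after the window closed.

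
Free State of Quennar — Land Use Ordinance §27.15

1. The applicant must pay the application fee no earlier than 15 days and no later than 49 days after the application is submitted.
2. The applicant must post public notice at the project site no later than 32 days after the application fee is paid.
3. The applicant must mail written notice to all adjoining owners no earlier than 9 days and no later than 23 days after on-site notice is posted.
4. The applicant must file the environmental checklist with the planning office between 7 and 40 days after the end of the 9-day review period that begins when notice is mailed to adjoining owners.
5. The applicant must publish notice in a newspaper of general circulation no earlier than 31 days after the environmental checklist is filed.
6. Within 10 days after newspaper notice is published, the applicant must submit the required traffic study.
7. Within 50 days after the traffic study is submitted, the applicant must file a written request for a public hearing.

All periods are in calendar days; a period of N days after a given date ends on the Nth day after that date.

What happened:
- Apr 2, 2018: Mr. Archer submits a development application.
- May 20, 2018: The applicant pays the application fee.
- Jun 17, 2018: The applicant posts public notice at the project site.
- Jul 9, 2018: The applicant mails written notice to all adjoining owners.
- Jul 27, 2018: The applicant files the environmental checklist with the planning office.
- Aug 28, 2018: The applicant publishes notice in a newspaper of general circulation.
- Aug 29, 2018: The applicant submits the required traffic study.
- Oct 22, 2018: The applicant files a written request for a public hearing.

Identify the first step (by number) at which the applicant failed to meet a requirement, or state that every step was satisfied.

Step 1 — 15 and 49 days from Apr 2, 2018 (when the application is submitted) are Apr 17, 2018 and May 21, 2018 respectively; done May 20, 2018, which is between those dates.
Step 2 — counting 32 days from May 20, 2018 (when the application fee is paid) gives a deadline of Jun 21, 2018; completed Jun 17, 2018, before the deadline.
Step 3 — 9 and 23 days from Jun 17, 2018 (when on-site notice is posted) are Jun 26, 2018 and Jul 10, 2018 respectively; done Jul 9, 2018 — within the window.
Step 4 — 7 and 40 days from Jul 18, 2018 (end of the 9-day review period, which began when notice is mailed to adjoining owners on Jul 9, 2018) are Jul 25, 2018 and Aug 27, 2018 respectively; done Jul 27, 2018, which is between those dates.
Step 5 — must wait 31 days from Jul 27, 2018 (when the environmental checklist is filed), so not before Aug 27, 2018; Aug 28, 2018 is on or after that date.
Step 6 — counting 10 days from Aug 28, 2018 (when newspaper notice is published) gives a deadline of Sep 7, 2018; done Aug 29, 2018 — timely.
Step 7 — counting 50 days from Aug 29, 2018 (when the traffic study is submitted) gives a deadline of Oct 18, 2018; done Oct 22, 2018 — 4 days late.

Step 7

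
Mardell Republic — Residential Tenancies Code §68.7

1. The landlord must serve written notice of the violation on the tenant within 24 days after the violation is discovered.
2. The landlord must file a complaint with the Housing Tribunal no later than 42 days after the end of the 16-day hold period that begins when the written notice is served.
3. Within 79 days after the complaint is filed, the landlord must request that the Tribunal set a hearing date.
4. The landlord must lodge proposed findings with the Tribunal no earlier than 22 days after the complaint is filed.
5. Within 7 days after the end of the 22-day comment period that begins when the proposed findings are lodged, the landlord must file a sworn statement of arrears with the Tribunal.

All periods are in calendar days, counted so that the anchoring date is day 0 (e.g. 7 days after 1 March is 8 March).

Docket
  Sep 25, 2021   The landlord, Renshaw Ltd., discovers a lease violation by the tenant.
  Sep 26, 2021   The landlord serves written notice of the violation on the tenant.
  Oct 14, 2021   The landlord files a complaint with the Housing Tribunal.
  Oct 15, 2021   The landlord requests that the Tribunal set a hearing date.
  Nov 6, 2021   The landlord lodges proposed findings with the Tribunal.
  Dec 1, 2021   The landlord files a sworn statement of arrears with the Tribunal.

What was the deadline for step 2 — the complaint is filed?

The written notice is served on Sep 26, 2021; the 16-day hold period therefore ends Oct 12, 2021, and step 2 runs from that date. 42 days after Oct 12, 2021 is Nov 23, 2021.

Nov 23, 2021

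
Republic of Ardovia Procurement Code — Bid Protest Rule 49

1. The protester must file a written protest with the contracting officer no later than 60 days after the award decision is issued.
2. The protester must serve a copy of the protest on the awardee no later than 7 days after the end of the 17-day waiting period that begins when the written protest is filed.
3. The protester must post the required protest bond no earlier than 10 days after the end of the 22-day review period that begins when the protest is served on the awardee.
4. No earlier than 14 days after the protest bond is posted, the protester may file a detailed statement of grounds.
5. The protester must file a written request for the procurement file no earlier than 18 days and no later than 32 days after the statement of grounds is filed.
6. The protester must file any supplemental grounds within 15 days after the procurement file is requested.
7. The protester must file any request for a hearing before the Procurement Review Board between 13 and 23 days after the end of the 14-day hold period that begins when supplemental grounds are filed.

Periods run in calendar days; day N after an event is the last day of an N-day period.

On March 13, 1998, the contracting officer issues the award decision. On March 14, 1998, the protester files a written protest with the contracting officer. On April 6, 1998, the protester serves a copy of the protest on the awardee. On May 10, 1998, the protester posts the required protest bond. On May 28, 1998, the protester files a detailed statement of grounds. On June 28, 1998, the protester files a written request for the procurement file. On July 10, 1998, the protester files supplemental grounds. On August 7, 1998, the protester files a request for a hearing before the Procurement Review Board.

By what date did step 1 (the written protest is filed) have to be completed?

Step 1 runs from March 13, 1998, when the award decision is issued. 60 days after March 13, 1998 is May 12, 1998.

May 12, 1998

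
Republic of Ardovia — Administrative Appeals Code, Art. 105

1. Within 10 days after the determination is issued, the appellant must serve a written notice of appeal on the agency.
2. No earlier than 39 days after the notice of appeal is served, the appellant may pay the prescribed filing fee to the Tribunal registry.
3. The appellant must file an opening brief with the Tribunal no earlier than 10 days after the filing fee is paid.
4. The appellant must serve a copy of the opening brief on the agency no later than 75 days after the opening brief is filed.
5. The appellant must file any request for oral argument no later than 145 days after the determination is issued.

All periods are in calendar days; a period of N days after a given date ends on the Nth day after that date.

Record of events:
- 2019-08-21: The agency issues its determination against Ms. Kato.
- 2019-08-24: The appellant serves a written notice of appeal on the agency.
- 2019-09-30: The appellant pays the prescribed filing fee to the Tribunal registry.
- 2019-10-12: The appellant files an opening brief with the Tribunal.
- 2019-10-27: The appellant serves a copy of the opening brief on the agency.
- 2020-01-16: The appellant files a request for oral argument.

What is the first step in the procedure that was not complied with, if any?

Step 1 — counting 10 days from 2019-08-21 (when the determination is issued) gives a deadline of 2019-08-31; done 2019-08-24 — timely.
Step 2 — must wait 39 days from 2019-08-24 (when the notice of appeal is served), so not before 2019-10-02; done 2019-09-30 — 2 days too early.
Later steps need not be reached.

Step 2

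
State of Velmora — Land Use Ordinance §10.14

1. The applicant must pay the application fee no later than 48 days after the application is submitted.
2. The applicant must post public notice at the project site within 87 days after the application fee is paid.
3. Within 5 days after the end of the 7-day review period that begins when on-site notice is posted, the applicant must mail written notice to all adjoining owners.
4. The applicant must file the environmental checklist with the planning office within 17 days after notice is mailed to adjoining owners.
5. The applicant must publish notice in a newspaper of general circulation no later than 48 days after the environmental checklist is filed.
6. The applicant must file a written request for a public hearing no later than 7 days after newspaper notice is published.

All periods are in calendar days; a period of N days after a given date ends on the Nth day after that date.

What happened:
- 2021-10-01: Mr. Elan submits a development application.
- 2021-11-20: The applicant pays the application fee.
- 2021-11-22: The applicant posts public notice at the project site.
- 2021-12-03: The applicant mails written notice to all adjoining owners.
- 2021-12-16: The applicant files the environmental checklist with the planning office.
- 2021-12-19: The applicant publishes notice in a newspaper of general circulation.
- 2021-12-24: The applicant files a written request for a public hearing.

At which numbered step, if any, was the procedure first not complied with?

Step 1

Step 1 — counting 48 days from 2021-10-01 (when the application is submitted) gives a deadline of 2021-11-18; not done until 2021-11-20, 2 days after the deadline.
Later steps need not be reached.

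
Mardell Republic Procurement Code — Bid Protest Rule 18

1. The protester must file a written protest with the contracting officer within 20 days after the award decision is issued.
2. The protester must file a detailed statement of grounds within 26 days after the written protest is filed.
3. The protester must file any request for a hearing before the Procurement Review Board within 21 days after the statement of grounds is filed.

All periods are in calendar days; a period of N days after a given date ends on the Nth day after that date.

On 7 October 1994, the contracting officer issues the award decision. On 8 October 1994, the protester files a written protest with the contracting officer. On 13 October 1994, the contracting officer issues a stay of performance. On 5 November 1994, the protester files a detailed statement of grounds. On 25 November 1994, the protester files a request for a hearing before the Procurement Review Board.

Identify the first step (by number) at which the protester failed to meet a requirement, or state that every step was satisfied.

Step 1: 20 days after 7 October 1994 (when the award decision is issued) is 27 October 1994; completed 8 October 1994, before the deadline.
Step 2: 26 days after 8 October 1994 (when the written protest is filed) is 3 November 1994; done 5 November 1994 — 2 days late.

Step 2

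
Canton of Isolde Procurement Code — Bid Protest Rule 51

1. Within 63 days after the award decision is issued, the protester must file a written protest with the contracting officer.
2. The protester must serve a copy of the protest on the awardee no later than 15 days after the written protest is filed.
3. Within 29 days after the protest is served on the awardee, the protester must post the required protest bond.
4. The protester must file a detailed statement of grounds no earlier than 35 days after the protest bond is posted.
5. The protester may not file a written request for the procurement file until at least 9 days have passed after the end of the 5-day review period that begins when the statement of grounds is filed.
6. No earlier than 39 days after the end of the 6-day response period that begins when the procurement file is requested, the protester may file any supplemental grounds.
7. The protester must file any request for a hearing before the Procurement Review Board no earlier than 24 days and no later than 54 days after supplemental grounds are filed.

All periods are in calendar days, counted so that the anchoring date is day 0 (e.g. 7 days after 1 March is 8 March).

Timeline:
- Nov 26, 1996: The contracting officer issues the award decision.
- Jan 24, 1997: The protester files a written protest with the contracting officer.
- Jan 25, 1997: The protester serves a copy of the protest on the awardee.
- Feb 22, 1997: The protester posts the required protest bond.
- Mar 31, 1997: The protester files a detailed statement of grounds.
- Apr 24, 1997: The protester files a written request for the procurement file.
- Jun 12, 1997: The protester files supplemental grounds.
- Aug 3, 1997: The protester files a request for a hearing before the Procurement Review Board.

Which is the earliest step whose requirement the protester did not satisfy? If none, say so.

Step 1 — counting 63 days from Nov 26, 1996 (when the award decision is issued) gives a deadline of Jan 28, 1997; Jan 24, 1997 is within that limit.
Step 2 — counting 15 days from Jan 24, 1997 (when the written protest is filed) gives a deadline of Feb 8, 1997; Jan 25, 1997 is within that limit.
Step 3 — counting 29 days from Jan 25, 1997 (when the protest is served on the awardee) gives a deadline of Feb 23, 1997; Feb 22, 1997 is within that limit.
Step 4 — must wait 35 days from Feb 22, 1997 (when the protest bond is posted), so not before Mar 29, 1997; done Mar 31, 1997, after the minimum wait.
Step 5 — must wait 9 days from Apr 5, 1997 (end of the 5-day review period, which began when the statement of grounds is filed on Mar 31, 1997), so not before Apr 14, 1997; done Apr 24, 1997 — permitted.
Step 6 — must wait 39 days from Apr 30, 1997 (end of the 6-day response period, which began when the procurement file is requested on Apr 24, 1997), so not before Jun 8, 1997; done Jun 12, 1997, after the minimum wait.
Step 7 — 24 and 54 days from Jun 12, 1997 (when supplemental grounds are filed) are Jul 6, 1997 and Aug 5, 1997 respectively; done Aug 3, 1997 — within the window.

None — every step was satisfied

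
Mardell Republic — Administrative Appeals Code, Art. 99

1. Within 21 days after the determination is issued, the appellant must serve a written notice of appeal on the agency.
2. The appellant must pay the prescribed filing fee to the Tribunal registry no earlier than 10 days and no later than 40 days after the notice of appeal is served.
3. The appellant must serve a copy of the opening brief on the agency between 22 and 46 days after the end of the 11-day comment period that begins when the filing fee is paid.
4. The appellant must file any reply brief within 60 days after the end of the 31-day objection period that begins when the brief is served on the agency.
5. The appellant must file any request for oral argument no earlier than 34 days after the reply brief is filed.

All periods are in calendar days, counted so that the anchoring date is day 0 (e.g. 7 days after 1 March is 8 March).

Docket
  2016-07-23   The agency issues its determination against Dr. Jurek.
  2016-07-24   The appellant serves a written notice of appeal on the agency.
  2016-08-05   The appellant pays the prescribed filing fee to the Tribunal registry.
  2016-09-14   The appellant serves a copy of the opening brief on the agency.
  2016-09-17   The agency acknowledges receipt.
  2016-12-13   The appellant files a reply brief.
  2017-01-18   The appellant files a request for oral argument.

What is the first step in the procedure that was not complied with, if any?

(1) due by 2016-07-23 + 21 days = 2016-08-13; 2016-07-24 is within that limit.
(2) the permitted window runs from 2016-07-24 + 10 = 2016-08-03 to 2016-07-24 + 40 = 2016-09-02; 2016-08-05 falls inside that range.
(3) the permitted window runs from 2016-08-16 + 22 = 2016-09-07 to 2016-08-16 + 46 = 2016-10-01; 2016-09-14 falls inside that range.
(4) due by 2016-10-15 + 60 days = 2016-12-14; done 2016-12-13 — timely.
(5) permitted from 2016-12-13 + 34 days = 2017-01-16 onward; 2017-01-18 is on or after that date.

None — every step was satisfied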